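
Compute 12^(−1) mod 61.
Apply the extended Euclidean algorithm to (61, 12), tracking rows (r, s, t) with s·61 + t·12 = r. Each division r_prev = q·r_cur + r_new produces the new row as (previous row) − q·(current row):
  row A: (61, 1, 0)   [1·61 + 0·12 = 61]
  row B: (12, 0, 1)   [0·61 + 1·12 = 12]
  61 = 5·12 + 1   → row C = row A − 5·row B = (1, 1, −5)   [check: 1·61 − 5·12 = 1]
  12 = 12·1 + 0   → remainder 0, stop. gcd = 1 (last nonzero row C).
The gcd is 1, so 12 is invertible mod 61. The last nonzero row gives 1·61 − 5·12 = 1, so t = −5. So 12^(−1) ≡ −5 ≡ 56 (mod 61). Verify: 12 · 56 = 672 ≡ 1 (mod 61). ✓

Final answer: 12^(−1) ≡ 56 (mod 61)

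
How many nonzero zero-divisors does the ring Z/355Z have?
Z/355Z has 74 nonzero zero-divisors

In Z/355Z each nonzero element is either a unit (gcd with 355 is 1) or a zero-divisor (gcd > 1). The number of units is φ(355): factorise 355 = 5 · 71, so φ(355) = (5 − 1) · (71 − 1) = 4 · 70 = 280. The nonzero elements number 355 − 1 = 354. Hence the nonzero zero-divisors number 354 − 280 = 74.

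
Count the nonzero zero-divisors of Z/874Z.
In Z/874Z each nonzero element is either a unit (gcd with 874 is 1) or a zero-divisor (gcd > 1). The number of units is φ(874): factorise 874 = 2 · 19 · 23, so φ(874) = (2 − 1) · (19 − 1) · (23 − 1) = 1 · 18 · 22 = 396. The nonzero elements number 874 − 1 = 873. Hence the nonzero zero-divisors number 873 − 396 = 477.

Final answer: Z/874Z has 477 nonzero zero-divisors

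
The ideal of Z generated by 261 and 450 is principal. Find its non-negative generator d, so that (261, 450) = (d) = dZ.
In the PID Z, (a, b) is generated by gcd(a, b). Compute gcd(450, 261) with the extended Euclidean algorithm, tracking rows (r, s, t) with s·450 + t·261 = r:
  row A: (450, 1, 0)   [1·450 + 0·261 = 450]
  row B: (261, 0, 1)   [0·450 + 1·261 = 261]
  450 = 1·261 + 189   → row C = row A − 1·row B = (189, 1, −1)   [check: 1·450 − 1·261 = 189]
  261 = 1·189 + 72   → row D = row B − 1·row C = (72, −1, 2)   [check: −1·450 + 2·261 = 72]
  189 = 2·72 + 45   → row E = row C − 2·row D = (45, 3, −5)   [check: 3·450 − 5·261 = 45]
  72 = 1·45 + 27   → row F = row D − 1·row E = (27, −4, 7)   [check: −4·450 + 7·261 = 27]
  45 = 1·27 + 18   → row G = row E − 1·row F = (18, 7, −12)   [check: 7·450 − 12·261 = 18]
  27 = 1·18 + 9   → row H = row F − 1·row G = (9, −11, 19)   [check: −11·450 + 19·261 = 9]
  18 = 2·9 + 0   → remainder 0, stop. gcd = 9 (last nonzero row H).
So gcd(261, 450) = 9, with Bézout identity −11·450 + 19·261 = 9. Containment (⊇): the Bézout identity exhibits 9 as an element of (261, 450), giving (9) ⊆ (261, 450). Containment (⊆): since 9 | 261 and 9 | 450 (261 = 9·29, 450 = 9·50), every Z-linear combination of 261 and 450 is divisible by 9, so (261, 450) ⊆ (9). Therefore (261, 450) = (9), d = 9.

Final answer: (261, 450) = (9); d = 9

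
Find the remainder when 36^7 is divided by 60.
Use repeated squaring. Binary(7) = 111. Walk through the bits of the exponent 7 left-to-right: at each bit after the leading one, square the running value, then multiply by 36 if the bit is 1 (always reducing mod 60):
  bit 1 = 1 (leading): start with 36.
  bit 2 = 1: square 36^2 = 1296 ≡ 36; bit is 1, so multiply 36·36 = 1296 ≡ 36 (mod 60).
  bit 3 = 1: square 36^2 = 1296 ≡ 36; bit is 1, so multiply 36·36 = 1296 ≡ 36 (mod 60).
Final value: 36^7 ≡ 36 (mod 60).

Final answer: 36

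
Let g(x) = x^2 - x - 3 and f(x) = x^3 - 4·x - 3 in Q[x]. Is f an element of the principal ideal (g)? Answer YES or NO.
In Q[x] the ideal (g) consists of all multiples of g, so f ∈ (g) iff g | f, i.e. iff the remainder of f on division by g is 0. Divide f by g (g is monic, so eliminate the leading term of the running remainder at each step):
  leading term x^3: subtract (x)·g(x) = x^3 - x^2 - 3·x, leaving x^2 - x - 3
  leading term x^2: subtract (1)·g(x) = x^2 - x - 3, leaving 0
The remainder is 0, so f(x) = g(x) · h(x) with h(x) = x + 1. Hence g | f, i.e. f ∈ (g).

Final answer: YES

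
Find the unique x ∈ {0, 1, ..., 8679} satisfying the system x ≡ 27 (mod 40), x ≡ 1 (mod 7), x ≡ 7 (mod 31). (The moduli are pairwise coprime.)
The moduli 40, 7, 31 are pairwise coprime, so by the CRT there is a unique solution mod 40·7·31 = 8680.
Solve by successive substitution. Start with x ≡ 27 (mod 40).
  Combine with x ≡ 1 (mod 7): write x = 27 + 40·t and require 27 + 40·t ≡ 1 (mod 7), i.e. 40·t ≡ 1 − 27 ≡ 2 (mod 7). Since 40^(−1) ≡ 3 (mod 7) (40 ≡ 5 (mod 7)), t ≡ 3·2 ≡ 6 (mod 7). So x ≡ 27 + 40·6 = 267 (mod 280).
  Combine with x ≡ 7 (mod 31): write x = 267 + 280·t and require 267 + 280·t ≡ 7 (mod 31), i.e. 280·t ≡ 7 − 267 ≡ 19 (mod 31). Since 280^(−1) ≡ 1 (mod 31) (280 ≡ 1 (mod 31)), t ≡ 1·19 ≡ 19 (mod 31). So x ≡ 267 + 280·19 = 5587 (mod 8680).
Unique solution in [0, 8680): x = 5587.

Final answer: x ≡ 5587 (mod 8680); the representative in [0, 8680) is 5587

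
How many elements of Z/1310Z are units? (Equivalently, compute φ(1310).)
Z/1310Z has φ(1310) = 520 units

An element a ∈ Z/1310Z is a unit iff gcd(a, 1310) = 1, so the number of units is φ(1310). φ is multiplicative, with φ(p^e) = p^e − p^(e−1). Factorise 1310 = 2 · 5 · 131. Then
  φ(1310) = (2 − 1) · (5 − 1) · (131 − 1) = 1 · 4 · 130 = 520.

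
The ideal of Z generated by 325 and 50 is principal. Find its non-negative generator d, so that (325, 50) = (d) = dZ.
In the PID Z, (a, b) is generated by gcd(a, b). Compute gcd(325, 50) with the extended Euclidean algorithm, tracking rows (r, s, t) with s·325 + t·50 = r:
  row A: (325, 1, 0)   [1·325 + 0·50 = 325]
  row B: (50, 0, 1)   [0·325 + 1·50 = 50]
  325 = 6·50 + 25   → row C = row A − 6·row B = (25, 1, −6)   [check: 1·325 − 6·50 = 25]
  50 = 2·25 + 0   → remainder 0, stop. gcd = 25 (last nonzero row C).
So gcd(325, 50) = 25, with Bézout identity 1·325 − 6·50 = 25. Containment (⊇): the Bézout identity exhibits 25 as an element of (325, 50), giving (25) ⊆ (325, 50). Containment (⊆): since 25 | 325 and 25 | 50 (325 = 25·13, 50 = 25·2), every Z-linear combination of 325 and 50 is divisible by 25, so (325, 50) ⊆ (25). Therefore (325, 50) = (25), d = 25.

Final answer: (325, 50) = (25); d = 25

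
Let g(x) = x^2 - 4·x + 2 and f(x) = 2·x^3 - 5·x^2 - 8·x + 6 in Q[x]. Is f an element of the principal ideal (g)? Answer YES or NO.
In Q[x] the ideal (g) consists of all multiples of g, so f ∈ (g) iff g | f, i.e. iff the remainder of f on division by g is 0. Divide f by g (g is monic, so eliminate the leading term of the running remainder at each step):
  leading term 2·x^3: subtract (2·x)·g(x) = 2·x^3 - 8·x^2 + 4·x, leaving 3·x^2 - 12·x + 6
  leading term 3·x^2: subtract (3)·g(x) = 3·x^2 - 12·x + 6, leaving 0
The remainder is 0, so f(x) = g(x) · h(x) with h(x) = 2·x + 3. Hence g | f, i.e. f ∈ (g).

Final answer: YES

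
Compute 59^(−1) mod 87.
59^(−1) ≡ 59 (mod 87)

Apply the extended Euclidean algorithm to (87, 59), tracking rows (r, s, t) with s·87 + t·59 = r. Each division r_prev = q·r_cur + r_new produces the new row as (previous row) − q·(current row):
  row A: (87, 1, 0)   [1·87 + 0·59 = 87]
  row B: (59, 0, 1)   [0·87 + 1·59 = 59]
  87 = 1·59 + 28   → row C = row A − 1·row B = (28, 1, −1)   [check: 1·87 − 1·59 = 28]
  59 = 2·28 + 3   → row D = row B − 2·row C = (3, −2, 3)   [check: −2·87 + 3·59 = 3]
  28 = 9·3 + 1   → row E = row C − 9·row D = (1, 19, −28)   [check: 19·87 − 28·59 = 1]
  3 = 3·1 + 0   → remainder 0, stop. gcd = 1 (last nonzero row E).
The gcd is 1, so 59 is invertible mod 87. The last nonzero row gives 19·87 − 28·59 = 1, so t = −28. So 59^(−1) ≡ −28 ≡ 59 (mod 87). Verify: 59 · 59 = 3481 ≡ 1 (mod 87). ✓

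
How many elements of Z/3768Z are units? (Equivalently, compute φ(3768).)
An element a ∈ Z/3768Z is a unit iff gcd(a, 3768) = 1, so the number of units is φ(3768). φ is multiplicative, with φ(p^e) = p^e − p^(e−1). Factorise 3768 = 2^3 · 3 · 157. Then
  φ(3768) = (2^3 − 2^2) · (3 − 1) · (157 − 1) = 4 · 2 · 156 = 1248.

Final answer: Z/3768Z has φ(3768) = 1248 units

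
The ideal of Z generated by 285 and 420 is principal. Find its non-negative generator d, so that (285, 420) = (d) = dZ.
(285, 420) = (15); d = 15

In the PID Z, (a, b) is generated by gcd(a, b). Compute gcd(420, 285) with the extended Euclidean algorithm, tracking rows (r, s, t) with s·420 + t·285 = r:
  row A: (420, 1, 0)   [1·420 + 0·285 = 420]
  row B: (285, 0, 1)   [0·420 + 1·285 = 285]
  420 = 1·285 + 135   → row C = row A − 1·row B = (135, 1, −1)   [check: 1·420 − 1·285 = 135]
  285 = 2·135 + 15   → row D = row B − 2·row C = (15, −2, 3)   [check: −2·420 + 3·285 = 15]
  135 = 9·15 + 0   → remainder 0, stop. gcd = 15 (last nonzero row D).
So gcd(285, 420) = 15, with Bézout identity −2·420 + 3·285 = 15. Containment (⊇): the Bézout identity exhibits 15 as an element of (285, 420), giving (15) ⊆ (285, 420). Containment (⊆): since 15 | 285 and 15 | 420 (285 = 15·19, 420 = 15·28), every Z-linear combination of 285 and 420 is divisible by 15, so (285, 420) ⊆ (15). Therefore (285, 420) = (15), d = 15.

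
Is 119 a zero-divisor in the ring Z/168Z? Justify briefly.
gcd(119, 168) = 7 > 1, so 119 is not a unit in Z/168Z. In Z/nZ every nonzero non-unit is a zero-divisor: explicitly, take b = 168/gcd = 24 ≠ 0 (mod 168); then 119·24 = 2856 = 17·168, i.e. 119·24 ≡ 0 (mod 168). So 119 is a zero-divisor.

Final answer: YES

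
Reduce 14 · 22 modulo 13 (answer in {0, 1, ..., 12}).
9

Reduce the factors first: 14 ≡ 1, 22 ≡ 9 (mod 13), so 14 · 22 ≡ 1 · 9 (mod 13). 1 · 9 = 9. Dividing by 13: 9 = 0·13 + 9. So (14 · 22) mod 13 = 9.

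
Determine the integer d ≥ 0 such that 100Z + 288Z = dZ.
In the PID Z, (a, b) is generated by gcd(a, b). Compute gcd(288, 100) with the extended Euclidean algorithm, tracking rows (r, s, t) with s·288 + t·100 = r:
  row A: (288, 1, 0)   [1·288 + 0·100 = 288]
  row B: (100, 0, 1)   [0·288 + 1·100 = 100]
  288 = 2·100 + 88   → row C = row A − 2·row B = (88, 1, −2)   [check: 1·288 − 2·100 = 88]
  100 = 1·88 + 12   → row D = row B − 1·row C = (12, −1, 3)   [check: −1·288 + 3·100 = 12]
  88 = 7·12 + 4   → row E = row C − 7·row D = (4, 8, −23)   [check: 8·288 − 23·100 = 4]
  12 = 3·4 + 0   → remainder 0, stop. gcd = 4 (last nonzero row E).
So gcd(100, 288) = 4, with Bézout identity 8·288 − 23·100 = 4. Containment (⊇): the Bézout identity exhibits 4 as an element of (100, 288), giving (4) ⊆ (100, 288). Containment (⊆): since 4 | 100 and 4 | 288 (100 = 4·25, 288 = 4·72), every Z-linear combination of 100 and 288 is divisible by 4, so (100, 288) ⊆ (4). Therefore (100, 288) = (4), d = 4.

Final answer: (100, 288) = (4); d = 4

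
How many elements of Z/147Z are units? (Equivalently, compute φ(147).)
An element a ∈ Z/147Z is a unit iff gcd(a, 147) = 1, so the number of units is φ(147). φ is multiplicative, with φ(p^e) = p^e − p^(e−1). Factorise 147 = 3 · 7^2. Then
  φ(147) = (3 − 1) · (7^2 − 7^1) = 2 · 42 = 84.

Final answer: Z/147Z has φ(147) = 84 units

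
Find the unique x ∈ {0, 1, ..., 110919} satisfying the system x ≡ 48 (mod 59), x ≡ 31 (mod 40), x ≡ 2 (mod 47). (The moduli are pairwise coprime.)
x ≡ 108431 (mod 110920); the representative in [0, 110920) is 108431

The moduli 59, 40, 47 are pairwise coprime, so by the CRT there is a unique solution mod 59·40·47 = 110920.
Solve by successive substitution. Start with x ≡ 48 (mod 59).
  Combine with x ≡ 31 (mod 40): write x = 48 + 59·t and require 48 + 59·t ≡ 31 (mod 40), i.e. 59·t ≡ 31 − 48 ≡ 23 (mod 40). Since 59^(−1) ≡ 19 (mod 40) (59 ≡ 19 (mod 40)), t ≡ 19·23 ≡ 37 (mod 40). So x ≡ 48 + 59·37 = 2231 (mod 2360).
  Combine with x ≡ 2 (mod 47): write x = 2231 + 2360·t and require 2231 + 2360·t ≡ 2 (mod 47), i.e. 2360·t ≡ 2 − 2231 ≡ 27 (mod 47). Since 2360^(−1) ≡ 33 (mod 47) (2360 ≡ 10 (mod 47)), t ≡ 33·27 ≡ 45 (mod 47). So x ≡ 2231 + 2360·45 = 108431 (mod 110920).
Unique solution in [0, 110920): x = 108431.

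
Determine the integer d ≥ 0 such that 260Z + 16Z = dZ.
In the PID Z, (a, b) is generated by gcd(a, b). Compute gcd(260, 16) with the extended Euclidean algorithm, tracking rows (r, s, t) with s·260 + t·16 = r:
  row A: (260, 1, 0)   [1·260 + 0·16 = 260]
  row B: (16, 0, 1)   [0·260 + 1·16 = 16]
  260 = 16·16 + 4   → row C = row A − 16·row B = (4, 1, −16)   [check: 1·260 − 16·16 = 4]
  16 = 4·4 + 0   → remainder 0, stop. gcd = 4 (last nonzero row C).
So gcd(260, 16) = 4, with Bézout identity 1·260 − 16·16 = 4. Containment (⊇): the Bézout identity exhibits 4 as an element of (260, 16), giving (4) ⊆ (260, 16). Containment (⊆): since 4 | 260 and 4 | 16 (260 = 4·65, 16 = 4·4), every Z-linear combination of 260 and 16 is divisible by 4, so (260, 16) ⊆ (4). Therefore (260, 16) = (4), d = 4.

Final answer: (260, 16) = (4); d = 4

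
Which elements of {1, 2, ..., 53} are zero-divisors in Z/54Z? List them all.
An element a ∈ Z/54Z (with a ≠ 0) is a zero-divisor iff gcd(a, 54) > 1 (because a is a unit precisely when gcd(a, n) = 1, and in Z/nZ every nonzero, non-unit element is a zero-divisor). Scan a = 1, ..., 53 and keep those with gcd(a, 54) > 1:
  gcd(2, 54) = 2, gcd(3, 54) = 3, gcd(4, 54) = 2, gcd(6, 54) = 6, gcd(8, 54) = 2, gcd(9, 54) = 9, gcd(10, 54) = 2, gcd(12, 54) = 6, gcd(14, 54) = 2, gcd(15, 54) = 3, gcd(16, 54) = 2, gcd(18, 54) = 18, gcd(20, 54) = 2, gcd(21, 54) = 3, gcd(22, 54) = 2, gcd(24, 54) = 6, gcd(26, 54) = 2, gcd(27, 54) = 27, gcd(28, 54) = 2, gcd(30, 54) = 6, gcd(32, 54) = 2, gcd(33, 54) = 3, gcd(34, 54) = 2, gcd(36, 54) = 18, gcd(38, 54) = 2, gcd(39, 54) = 3, gcd(40, 54) = 2, gcd(42, 54) = 6, gcd(44, 54) = 2, gcd(45, 54) = 9, gcd(46, 54) = 2, gcd(48, 54) = 6, gcd(50, 54) = 2, gcd(51, 54) = 3, gcd(52, 54) = 2.
All other a ∈ {1, ..., 53} have gcd(a, 54) = 1 and are units. So the nonzero zero-divisors are exactly the 35 values of a appearing in this scan.

Final answer: nonzero zero-divisors of Z/54Z = {2, 3, 4, 6, 8, 9, 10, 12, 14, 15, 16, 18, 20, 21, 22, 24, 26, 27, 28, 30, 32, 33, 34, 36, 38, 39, 40, 42, 44, 45, 46, 48, 50, 51, 52}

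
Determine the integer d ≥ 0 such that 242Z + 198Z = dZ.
(242, 198) = (22); d = 22

In the PID Z, (a, b) is generated by gcd(a, b). Compute gcd(242, 198) with the extended Euclidean algorithm, tracking rows (r, s, t) with s·242 + t·198 = r:
  row A: (242, 1, 0)   [1·242 + 0·198 = 242]
  row B: (198, 0, 1)   [0·242 + 1·198 = 198]
  242 = 1·198 + 44   → row C = row A − 1·row B = (44, 1, −1)   [check: 1·242 − 1·198 = 44]
  198 = 4·44 + 22   → row D = row B − 4·row C = (22, −4, 5)   [check: −4·242 + 5·198 = 22]
  44 = 2·22 + 0   → remainder 0, stop. gcd = 22 (last nonzero row D).
So gcd(242, 198) = 22, with Bézout identity −4·242 + 5·198 = 22. Containment (⊇): the Bézout identity exhibits 22 as an element of (242, 198), giving (22) ⊆ (242, 198). Containment (⊆): since 22 | 242 and 22 | 198 (242 = 22·11, 198 = 22·9), every Z-linear combination of 242 and 198 is divisible by 22, so (242, 198) ⊆ (22). Therefore (242, 198) = (22), d = 22.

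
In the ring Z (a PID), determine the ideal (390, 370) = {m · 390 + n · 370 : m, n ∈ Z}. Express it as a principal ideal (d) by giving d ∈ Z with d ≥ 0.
(390, 370) = (10); d = 10

In the PID Z, (a, b) is generated by gcd(a, b). Compute gcd(390, 370) with the extended Euclidean algorithm, tracking rows (r, s, t) with s·390 + t·370 = r:
  row A: (390, 1, 0)   [1·390 + 0·370 = 390]
  row B: (370, 0, 1)   [0·390 + 1·370 = 370]
  390 = 1·370 + 20   → row C = row A − 1·row B = (20, 1, −1)   [check: 1·390 − 1·370 = 20]
  370 = 18·20 + 10   → row D = row B − 18·row C = (10, −18, 19)   [check: −18·390 + 19·370 = 10]
  20 = 2·10 + 0   → remainder 0, stop. gcd = 10 (last nonzero row D).
So gcd(390, 370) = 10, with Bézout identity −18·390 + 19·370 = 10. Containment (⊇): the Bézout identity exhibits 10 as an element of (390, 370), giving (10) ⊆ (390, 370). Containment (⊆): since 10 | 390 and 10 | 370 (390 = 10·39, 370 = 10·37), every Z-linear combination of 390 and 370 is divisible by 10, so (390, 370) ⊆ (10). Therefore (390, 370) = (10), d = 10.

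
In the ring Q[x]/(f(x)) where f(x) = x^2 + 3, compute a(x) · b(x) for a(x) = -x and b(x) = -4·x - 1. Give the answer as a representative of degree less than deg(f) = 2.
a · b ≡ x - 12 (mod f(x))

First multiply in Q[x] without reducing: a · b = 4·x^2 + x. Now divide by f(x) = x^2 + 3, eliminating the leading term at each step:
  leading term 4·x^2: subtract (4)·f(x) = 4·x^2 + 12, leaving x - 12
The degree is now < 2, so this is the remainder. Hence a · b ≡ x - 12 in Q[x]/(f).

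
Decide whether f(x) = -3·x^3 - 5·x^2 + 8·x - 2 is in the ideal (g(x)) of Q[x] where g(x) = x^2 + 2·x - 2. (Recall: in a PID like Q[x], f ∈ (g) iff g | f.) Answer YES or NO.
YES

In Q[x] the ideal (g) consists of all multiples of g, so f ∈ (g) iff g | f, i.e. iff the remainder of f on division by g is 0. Divide f by g (g is monic, so eliminate the leading term of the running remainder at each step):
  leading term -3·x^3: subtract (-3·x)·g(x) = -3·x^3 - 6·x^2 + 6·x, leaving x^2 + 2·x - 2
  leading term x^2: subtract (1)·g(x) = x^2 + 2·x - 2, leaving 0
The remainder is 0, so f(x) = g(x) · h(x) with h(x) = 1 - 3·x. Hence g | f, i.e. f ∈ (g).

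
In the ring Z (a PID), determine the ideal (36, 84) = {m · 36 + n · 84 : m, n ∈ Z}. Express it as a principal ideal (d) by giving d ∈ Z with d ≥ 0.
(36, 84) = (12); d = 12

In the PID Z, (a, b) is generated by gcd(a, b). Compute gcd(84, 36) with the extended Euclidean algorithm, tracking rows (r, s, t) with s·84 + t·36 = r:
  row A: (84, 1, 0)   [1·84 + 0·36 = 84]
  row B: (36, 0, 1)   [0·84 + 1·36 = 36]
  84 = 2·36 + 12   → row C = row A − 2·row B = (12, 1, −2)   [check: 1·84 − 2·36 = 12]
  36 = 3·12 + 0   → remainder 0, stop. gcd = 12 (last nonzero row C).
So gcd(36, 84) = 12, with Bézout identity 1·84 − 2·36 = 12. Containment (⊇): the Bézout identity exhibits 12 as an element of (36, 84), giving (12) ⊆ (36, 84). Containment (⊆): since 12 | 36 and 12 | 84 (36 = 12·3, 84 = 12·7), every Z-linear combination of 36 and 84 is divisible by 12, so (36, 84) ⊆ (12). Therefore (36, 84) = (12), d = 12.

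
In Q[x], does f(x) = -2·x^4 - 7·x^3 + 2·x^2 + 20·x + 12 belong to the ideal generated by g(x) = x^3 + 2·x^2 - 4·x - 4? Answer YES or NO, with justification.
In Q[x] the ideal (g) consists of all multiples of g, so f ∈ (g) iff g | f, i.e. iff the remainder of f on division by g is 0. Divide f by g (g is monic, so eliminate the leading term of the running remainder at each step):
  leading term -2·x^4: subtract (-2·x)·g(x) = -2·x^4 - 4·x^3 + 8·x^2 + 8·x, leaving -3·x^3 - 6·x^2 + 12·x + 12
  leading term -3·x^3: subtract (-3)·g(x) = -3·x^3 - 6·x^2 + 12·x + 12, leaving 0
The remainder is 0, so f(x) = g(x) · h(x) with h(x) = -2·x - 3. Hence g | f, i.e. f ∈ (g).

Final answer: YES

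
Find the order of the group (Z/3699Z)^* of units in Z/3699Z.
(Z/3699Z)^* consists of the classes a with gcd(a, 3699) = 1, so its order is φ(3699). φ is multiplicative, with φ(p^e) = p^e − p^(e−1). Factorise 3699 = 3^3 · 137. Then
  φ(3699) = (3^3 − 3^2) · (137 − 1) = 18 · 136 = 2448.
Thus |(Z/3699Z)^*| = 2448.

Final answer: |(Z/3699Z)^*| = 2448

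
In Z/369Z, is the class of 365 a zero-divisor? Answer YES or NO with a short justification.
NO

gcd(365, 369) = 1, so 365 is a unit in Z/369Z (it has a multiplicative inverse). A unit cannot be a zero-divisor: if 365·b ≡ 0 then multiplying both sides by 365^(−1) gives b ≡ 0. So 365 is not a zero-divisor.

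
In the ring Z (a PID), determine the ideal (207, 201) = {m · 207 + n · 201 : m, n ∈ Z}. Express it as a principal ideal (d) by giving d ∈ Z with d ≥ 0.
In the PID Z, (a, b) is generated by gcd(a, b). Compute gcd(207, 201) with the extended Euclidean algorithm, tracking rows (r, s, t) with s·207 + t·201 = r:
  row A: (207, 1, 0)   [1·207 + 0·201 = 207]
  row B: (201, 0, 1)   [0·207 + 1·201 = 201]
  207 = 1·201 + 6   → row C = row A − 1·row B = (6, 1, −1)   [check: 1·207 − 1·201 = 6]
  201 = 33·6 + 3   → row D = row B − 33·row C = (3, −33, 34)   [check: −33·207 + 34·201 = 3]
  6 = 2·3 + 0   → remainder 0, stop. gcd = 3 (last nonzero row D).
So gcd(207, 201) = 3, with Bézout identity −33·207 + 34·201 = 3. Containment (⊇): the Bézout identity exhibits 3 as an element of (207, 201), giving (3) ⊆ (207, 201). Containment (⊆): since 3 | 207 and 3 | 201 (207 = 3·69, 201 = 3·67), every Z-linear combination of 207 and 201 is divisible by 3, so (207, 201) ⊆ (3). Therefore (207, 201) = (3), d = 3.

Final answer: (207, 201) = (3); d = 3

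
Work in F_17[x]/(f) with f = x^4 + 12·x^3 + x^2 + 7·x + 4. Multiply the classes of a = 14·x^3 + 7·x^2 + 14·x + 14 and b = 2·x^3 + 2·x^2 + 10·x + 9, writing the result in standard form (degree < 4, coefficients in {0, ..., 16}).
Multiply as integer polynomials: a · b = 28·x^6 + 42·x^5 + 182·x^4 + 252·x^3 + 231·x^2 + 266·x + 126. Reducing coefficients mod 17: a · b ≡ 11·x^6 + 8·x^5 + 12·x^4 + 14·x^3 + 10·x^2 + 11·x + 7. Now divide by f(x) = x^4 + 12·x^3 + x^2 + 7·x + 4 in F_17[x], eliminating the leading term at each step:
  leading term 11·x^6: subtract (11·x^2)·f(x) = 11·x^6 + 13·x^5 + 11·x^4 + 9·x^3 + 10·x^2, leaving 12·x^5 + x^4 + 5·x^3 + 11·x + 7 (coefficients mod 17)
  leading term 12·x^5: subtract (12·x)·f(x) = 12·x^5 + 8·x^4 + 12·x^3 + 16·x^2 + 14·x, leaving 10·x^4 + 10·x^3 + x^2 + 14·x + 7 (coefficients mod 17)
  leading term 10·x^4: subtract (10)·f(x) = 10·x^4 + x^3 + 10·x^2 + 2·x + 6, leaving 9·x^3 + 8·x^2 + 12·x + 1 (coefficients mod 17)
The degree is now < 4, so this is the remainder. Hence a · b ≡ 9·x^3 + 8·x^2 + 12·x + 1 in F_17[x]/(f).

Final answer: a · b ≡ 9·x^3 + 8·x^2 + 12·x + 1 (mod f(x))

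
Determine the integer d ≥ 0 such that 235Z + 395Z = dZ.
In the PID Z, (a, b) is generated by gcd(a, b). Compute gcd(395, 235) with the extended Euclidean algorithm, tracking rows (r, s, t) with s·395 + t·235 = r:
  row A: (395, 1, 0)   [1·395 + 0·235 = 395]
  row B: (235, 0, 1)   [0·395 + 1·235 = 235]
  395 = 1·235 + 160   → row C = row A − 1·row B = (160, 1, −1)   [check: 1·395 − 1·235 = 160]
  235 = 1·160 + 75   → row D = row B − 1·row C = (75, −1, 2)   [check: −1·395 + 2·235 = 75]
  160 = 2·75 + 10   → row E = row C − 2·row D = (10, 3, −5)   [check: 3·395 − 5·235 = 10]
  75 = 7·10 + 5   → row F = row D − 7·row E = (5, −22, 37)   [check: −22·395 + 37·235 = 5]
  10 = 2·5 + 0   → remainder 0, stop. gcd = 5 (last nonzero row F).
So gcd(235, 395) = 5, with Bézout identity −22·395 + 37·235 = 5. Containment (⊇): the Bézout identity exhibits 5 as an element of (235, 395), giving (5) ⊆ (235, 395). Containment (⊆): since 5 | 235 and 5 | 395 (235 = 5·47, 395 = 5·79), every Z-linear combination of 235 and 395 is divisible by 5, so (235, 395) ⊆ (5). Therefore (235, 395) = (5), d = 5.

Final answer: (235, 395) = (5); d = 5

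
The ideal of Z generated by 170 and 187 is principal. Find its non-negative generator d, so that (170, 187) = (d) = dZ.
(170, 187) = (17); d = 17

In the PID Z, (a, b) is generated by gcd(a, b). Compute gcd(187, 170) with the extended Euclidean algorithm, tracking rows (r, s, t) with s·187 + t·170 = r:
  row A: (187, 1, 0)   [1·187 + 0·170 = 187]
  row B: (170, 0, 1)   [0·187 + 1·170 = 170]
  187 = 1·170 + 17   → row C = row A − 1·row B = (17, 1, −1)   [check: 1·187 − 1·170 = 17]
  170 = 10·17 + 0   → remainder 0, stop. gcd = 17 (last nonzero row C).
So gcd(170, 187) = 17, with Bézout identity 1·187 − 1·170 = 17. Containment (⊇): the Bézout identity exhibits 17 as an element of (170, 187), giving (17) ⊆ (170, 187). Containment (⊆): since 17 | 170 and 17 | 187 (170 = 17·10, 187 = 17·11), every Z-linear combination of 170 and 187 is divisible by 17, so (170, 187) ⊆ (17). Therefore (170, 187) = (17), d = 17.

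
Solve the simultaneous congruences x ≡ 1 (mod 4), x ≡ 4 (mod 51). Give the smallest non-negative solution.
x ≡ 157 (mod 204); the representative in [0, 204) is 157

The moduli 4, 51 are pairwise coprime, so by the CRT there is a unique solution mod 4·51 = 204.
Solve by successive substitution. Start with x ≡ 1 (mod 4).
  Combine with x ≡ 4 (mod 51): write x = 1 + 4·t and require 1 + 4·t ≡ 4 (mod 51), i.e. 4·t ≡ 4 − 1 ≡ 3 (mod 51). Since 4^(−1) ≡ 13 (mod 51), t ≡ 13·3 ≡ 39 (mod 51). So x ≡ 1 + 4·39 = 157 (mod 204).
Unique solution in [0, 204): x = 157.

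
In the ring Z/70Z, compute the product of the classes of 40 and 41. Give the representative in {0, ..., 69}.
Both factors are already reduced mod 70. 40 · 41 = 1640. Dividing by 70: 1640 = 23·70 + 30. So (40 · 41) mod 70 = 30.

Final answer: 30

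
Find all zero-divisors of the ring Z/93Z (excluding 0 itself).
nonzero zero-divisors of Z/93Z = {3, 6, 9, 12, 15, 18, 21, 24, 27, 30, 31, 33, 36, 39, 42, 45, 48, 51, 54, 57, 60, 62, 63, 66, 69, 72, 75, 78, 81, 84, 87, 90}

An element a ∈ Z/93Z (with a ≠ 0) is a zero-divisor iff gcd(a, 93) > 1 (because a is a unit precisely when gcd(a, n) = 1, and in Z/nZ every nonzero, non-unit element is a zero-divisor). Scan a = 1, ..., 92 and keep those with gcd(a, 93) > 1:
  gcd(3, 93) = 3, gcd(6, 93) = 3, gcd(9, 93) = 3, gcd(12, 93) = 3, gcd(15, 93) = 3, gcd(18, 93) = 3, gcd(21, 93) = 3, gcd(24, 93) = 3, gcd(27, 93) = 3, gcd(30, 93) = 3, gcd(31, 93) = 31, gcd(33, 93) = 3, gcd(36, 93) = 3, gcd(39, 93) = 3, gcd(42, 93) = 3, gcd(45, 93) = 3, gcd(48, 93) = 3, gcd(51, 93) = 3, gcd(54, 93) = 3, gcd(57, 93) = 3, gcd(60, 93) = 3, gcd(62, 93) = 31, gcd(63, 93) = 3, gcd(66, 93) = 3, gcd(69, 93) = 3, gcd(72, 93) = 3, gcd(75, 93) = 3, gcd(78, 93) = 3, gcd(81, 93) = 3, gcd(84, 93) = 3, gcd(87, 93) = 3, gcd(90, 93) = 3.
All other a ∈ {1, ..., 92} have gcd(a, 93) = 1 and are units. So the nonzero zero-divisors are exactly the 32 values of a appearing in this scan.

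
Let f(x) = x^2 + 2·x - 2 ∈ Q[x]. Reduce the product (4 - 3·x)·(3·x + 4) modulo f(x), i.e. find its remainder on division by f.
a · b ≡ 18·x - 2 (mod f(x))

First multiply in Q[x] without reducing: a · b = 16 - 9·x^2. Now divide by f(x) = x^2 + 2·x - 2, eliminating the leading term at each step:
  leading term -9·x^2: subtract (-9)·f(x) = -9·x^2 - 18·x + 18, leaving 18·x - 2
The degree is now < 2, so this is the remainder. Hence a · b ≡ 18·x - 2 in Q[x]/(f).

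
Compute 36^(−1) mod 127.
36^(−1) ≡ 60 (mod 127)

Apply the extended Euclidean algorithm to (127, 36), tracking rows (r, s, t) with s·127 + t·36 = r. Each division r_prev = q·r_cur + r_new produces the new row as (previous row) − q·(current row):
  row A: (127, 1, 0)   [1·127 + 0·36 = 127]
  row B: (36, 0, 1)   [0·127 + 1·36 = 36]
  127 = 3·36 + 19   → row C = row A − 3·row B = (19, 1, −3)   [check: 1·127 − 3·36 = 19]
  36 = 1·19 + 17   → row D = row B − 1·row C = (17, −1, 4)   [check: −1·127 + 4·36 = 17]
  19 = 1·17 + 2   → row E = row C − 1·row D = (2, 2, −7)   [check: 2·127 − 7·36 = 2]
  17 = 8·2 + 1   → row F = row D − 8·row E = (1, −17, 60)   [check: −17·127 + 60·36 = 1]
  2 = 2·1 + 0   → remainder 0, stop. gcd = 1 (last nonzero row F).
The gcd is 1, so 36 is invertible mod 127. The last nonzero row gives −17·127 + 60·36 = 1, so t = 60. So 36^(−1) ≡ 60 (mod 127). Verify: 36 · 60 = 2160 ≡ 1 (mod 127). ✓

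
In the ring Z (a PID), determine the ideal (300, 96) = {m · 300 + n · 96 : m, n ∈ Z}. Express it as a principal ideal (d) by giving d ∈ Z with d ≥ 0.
In the PID Z, (a, b) is generated by gcd(a, b). Compute gcd(300, 96) with the extended Euclidean algorithm, tracking rows (r, s, t) with s·300 + t·96 = r:
  row A: (300, 1, 0)   [1·300 + 0·96 = 300]
  row B: (96, 0, 1)   [0·300 + 1·96 = 96]
  300 = 3·96 + 12   → row C = row A − 3·row B = (12, 1, −3)   [check: 1·300 − 3·96 = 12]
  96 = 8·12 + 0   → remainder 0, stop. gcd = 12 (last nonzero row C).
So gcd(300, 96) = 12, with Bézout identity 1·300 − 3·96 = 12. Containment (⊇): the Bézout identity exhibits 12 as an element of (300, 96), giving (12) ⊆ (300, 96). Containment (⊆): since 12 | 300 and 12 | 96 (300 = 12·25, 96 = 12·8), every Z-linear combination of 300 and 96 is divisible by 12, so (300, 96) ⊆ (12). Therefore (300, 96) = (12), d = 12.

Final answer: (300, 96) = (12); d = 12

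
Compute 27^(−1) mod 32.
27^(−1) ≡ 19 (mod 32)

Apply the extended Euclidean algorithm to (32, 27), tracking rows (r, s, t) with s·32 + t·27 = r. Each division r_prev = q·r_cur + r_new produces the new row as (previous row) − q·(current row):
  row A: (32, 1, 0)   [1·32 + 0·27 = 32]
  row B: (27, 0, 1)   [0·32 + 1·27 = 27]
  32 = 1·27 + 5   → row C = row A − 1·row B = (5, 1, −1)   [check: 1·32 − 1·27 = 5]
  27 = 5·5 + 2   → row D = row B − 5·row C = (2, −5, 6)   [check: −5·32 + 6·27 = 2]
  5 = 2·2 + 1   → row E = row C − 2·row D = (1, 11, −13)   [check: 11·32 − 13·27 = 1]
  2 = 2·1 + 0   → remainder 0, stop. gcd = 1 (last nonzero row E).
The gcd is 1, so 27 is invertible mod 32. The last nonzero row gives 11·32 − 13·27 = 1, so t = −13. So 27^(−1) ≡ −13 ≡ 19 (mod 32). Verify: 27 · 19 = 513 ≡ 1 (mod 32). ✓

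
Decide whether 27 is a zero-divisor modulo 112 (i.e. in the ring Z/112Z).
NO

gcd(27, 112) = 1, so 27 is a unit in Z/112Z (it has a multiplicative inverse). A unit cannot be a zero-divisor: if 27·b ≡ 0 then multiplying both sides by 27^(−1) gives b ≡ 0. So 27 is not a zero-divisor.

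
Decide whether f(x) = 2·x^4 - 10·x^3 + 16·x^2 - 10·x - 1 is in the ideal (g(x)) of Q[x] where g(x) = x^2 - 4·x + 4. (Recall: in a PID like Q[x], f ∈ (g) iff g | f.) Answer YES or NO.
In Q[x] the ideal (g) consists of all multiples of g, so f ∈ (g) iff g | f, i.e. iff the remainder of f on division by g is 0. Divide f by g (g is monic, so eliminate the leading term of the running remainder at each step):
  leading term 2·x^4: subtract (2·x^2)·g(x) = 2·x^4 - 8·x^3 + 8·x^2, leaving -2·x^3 + 8·x^2 - 10·x - 1
  leading term -2·x^3: subtract (-2·x)·g(x) = -2·x^3 + 8·x^2 - 8·x, leaving -2·x - 1
The remainder r(x) = -2·x - 1 ≠ 0 (and deg r < deg g), so g ∤ f, i.e. f ∉ (g).

Final answer: NO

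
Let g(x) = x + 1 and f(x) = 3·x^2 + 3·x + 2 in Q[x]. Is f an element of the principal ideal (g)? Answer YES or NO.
In Q[x] the ideal (g) consists of all multiples of g, so f ∈ (g) iff g | f, i.e. iff the remainder of f on division by g is 0. Divide f by g (g is monic, so eliminate the leading term of the running remainder at each step):
  leading term 3·x^2: subtract (3·x)·g(x) = 3·x^2 + 3·x, leaving 2
The remainder r(x) = 2 ≠ 0 (and deg r < deg g), so g ∤ f, i.e. f ∉ (g).

Final answer: NO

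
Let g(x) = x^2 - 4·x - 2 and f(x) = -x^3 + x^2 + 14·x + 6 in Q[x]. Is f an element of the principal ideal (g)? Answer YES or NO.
In Q[x] the ideal (g) consists of all multiples of g, so f ∈ (g) iff g | f, i.e. iff the remainder of f on division by g is 0. Divide f by g (g is monic, so eliminate the leading term of the running remainder at each step):
  leading term -x^3: subtract (-x)·g(x) = -x^3 + 4·x^2 + 2·x, leaving -3·x^2 + 12·x + 6
  leading term -3·x^2: subtract (-3)·g(x) = -3·x^2 + 12·x + 6, leaving 0
The remainder is 0, so f(x) = g(x) · h(x) with h(x) = -x - 3. Hence g | f, i.e. f ∈ (g).

Final answer: YES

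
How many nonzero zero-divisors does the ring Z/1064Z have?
In Z/1064Z each nonzero element is either a unit (gcd with 1064 is 1) or a zero-divisor (gcd > 1). The number of units is φ(1064): factorise 1064 = 2^3 · 7 · 19, so φ(1064) = (2^3 − 2^2) · (7 − 1) · (19 − 1) = 4 · 6 · 18 = 432. The nonzero elements number 1064 − 1 = 1063. Hence the nonzero zero-divisors number 1063 − 432 = 631.

Final answer: Z/1064Z has 631 nonzero zero-divisors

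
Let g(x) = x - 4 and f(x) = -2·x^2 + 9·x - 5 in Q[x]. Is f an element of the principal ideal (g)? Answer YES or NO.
In Q[x] the ideal (g) consists of all multiples of g, so f ∈ (g) iff g | f, i.e. iff the remainder of f on division by g is 0. Divide f by g (g is monic, so eliminate the leading term of the running remainder at each step):
  leading term -2·x^2: subtract (-2·x)·g(x) = -2·x^2 + 8·x, leaving x - 5
  leading term x: subtract (1)·g(x) = x - 4, leaving -1
The remainder r(x) = -1 ≠ 0 (and deg r < deg g), so g ∤ f, i.e. f ∉ (g).

Final answer: NO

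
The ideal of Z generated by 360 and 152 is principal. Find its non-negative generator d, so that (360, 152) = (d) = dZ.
(360, 152) = (8); d = 8

In the PID Z, (a, b) is generated by gcd(a, b). Compute gcd(360, 152) with the extended Euclidean algorithm, tracking rows (r, s, t) with s·360 + t·152 = r:
  row A: (360, 1, 0)   [1·360 + 0·152 = 360]
  row B: (152, 0, 1)   [0·360 + 1·152 = 152]
  360 = 2·152 + 56   → row C = row A − 2·row B = (56, 1, −2)   [check: 1·360 − 2·152 = 56]
  152 = 2·56 + 40   → row D = row B − 2·row C = (40, −2, 5)   [check: −2·360 + 5·152 = 40]
  56 = 1·40 + 16   → row E = row C − 1·row D = (16, 3, −7)   [check: 3·360 − 7·152 = 16]
  40 = 2·16 + 8   → row F = row D − 2·row E = (8, −8, 19)   [check: −8·360 + 19·152 = 8]
  16 = 2·8 + 0   → remainder 0, stop. gcd = 8 (last nonzero row F).
So gcd(360, 152) = 8, with Bézout identity −8·360 + 19·152 = 8. Containment (⊇): the Bézout identity exhibits 8 as an element of (360, 152), giving (8) ⊆ (360, 152). Containment (⊆): since 8 | 360 and 8 | 152 (360 = 8·45, 152 = 8·19), every Z-linear combination of 360 and 152 is divisible by 8, so (360, 152) ⊆ (8). Therefore (360, 152) = (8), d = 8.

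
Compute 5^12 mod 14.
Use repeated squaring. Binary(12) = 1100. Walk through the bits of the exponent 12 left-to-right: at each bit after the leading one, square the running value, then multiply by 5 if the bit is 1 (always reducing mod 14):
  bit 1 = 1 (leading): start with 5.
  bit 2 = 1: square 5^2 = 25 ≡ 11; bit is 1, so multiply 11·5 = 55 ≡ 13 (mod 14).
  bit 3 = 0: square 13^2 = 169 ≡ 1 (mod 14).
  bit 4 = 0: square 1^2 = 1 (mod 14).
Final value: 5^12 ≡ 1 (mod 14).

Final answer: 1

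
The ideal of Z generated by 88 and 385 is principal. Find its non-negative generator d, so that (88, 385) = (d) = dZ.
In the PID Z, (a, b) is generated by gcd(a, b). Compute gcd(385, 88) with the extended Euclidean algorithm, tracking rows (r, s, t) with s·385 + t·88 = r:
  row A: (385, 1, 0)   [1·385 + 0·88 = 385]
  row B: (88, 0, 1)   [0·385 + 1·88 = 88]
  385 = 4·88 + 33   → row C = row A − 4·row B = (33, 1, −4)   [check: 1·385 − 4·88 = 33]
  88 = 2·33 + 22   → row D = row B − 2·row C = (22, −2, 9)   [check: −2·385 + 9·88 = 22]
  33 = 1·22 + 11   → row E = row C − 1·row D = (11, 3, −13)   [check: 3·385 − 13·88 = 11]
  22 = 2·11 + 0   → remainder 0, stop. gcd = 11 (last nonzero row E).
So gcd(88, 385) = 11, with Bézout identity 3·385 − 13·88 = 11. Containment (⊇): the Bézout identity exhibits 11 as an element of (88, 385), giving (11) ⊆ (88, 385). Containment (⊆): since 11 | 88 and 11 | 385 (88 = 11·8, 385 = 11·35), every Z-linear combination of 88 and 385 is divisible by 11, so (88, 385) ⊆ (11). Therefore (88, 385) = (11), d = 11.

Final answer: (88, 385) = (11); d = 11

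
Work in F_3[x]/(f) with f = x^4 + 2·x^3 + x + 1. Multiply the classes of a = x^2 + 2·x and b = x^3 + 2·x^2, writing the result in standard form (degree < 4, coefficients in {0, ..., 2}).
a · b ≡ 2·x^2 + 1 (mod f(x))

Multiply as integer polynomials: a · b = x^5 + 4·x^4 + 4·x^3. Reducing coefficients mod 3: a · b ≡ x^5 + x^4 + x^3. Now divide by f(x) = x^4 + 2·x^3 + x + 1 in F_3[x], eliminating the leading term at each step:
  leading term x^5: subtract (x)·f(x) = x^5 + 2·x^4 + x^2 + x, leaving 2·x^4 + x^3 + 2·x^2 + 2·x (coefficients mod 3)
  leading term 2·x^4: subtract (2)·f(x) = 2·x^4 + x^3 + 2·x + 2, leaving 2·x^2 + 1 (coefficients mod 3)
The degree is now < 4, so this is the remainder. Hence a · b ≡ 2·x^2 + 1 in F_3[x]/(f).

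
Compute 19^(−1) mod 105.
19^(−1) ≡ 94 (mod 105)

Apply the extended Euclidean algorithm to (105, 19), tracking rows (r, s, t) with s·105 + t·19 = r. Each division r_prev = q·r_cur + r_new produces the new row as (previous row) − q·(current row):
  row A: (105, 1, 0)   [1·105 + 0·19 = 105]
  row B: (19, 0, 1)   [0·105 + 1·19 = 19]
  105 = 5·19 + 10   → row C = row A − 5·row B = (10, 1, −5)   [check: 1·105 − 5·19 = 10]
  19 = 1·10 + 9   → row D = row B − 1·row C = (9, −1, 6)   [check: −1·105 + 6·19 = 9]
  10 = 1·9 + 1   → row E = row C − 1·row D = (1, 2, −11)   [check: 2·105 − 11·19 = 1]
  9 = 9·1 + 0   → remainder 0, stop. gcd = 1 (last nonzero row E).
The gcd is 1, so 19 is invertible mod 105. The last nonzero row gives 2·105 − 11·19 = 1, so t = −11. So 19^(−1) ≡ −11 ≡ 94 (mod 105). Verify: 19 · 94 = 1786 ≡ 1 (mod 105). ✓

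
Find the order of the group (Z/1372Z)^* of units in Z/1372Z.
|(Z/1372Z)^*| = 588

(Z/1372Z)^* consists of the classes a with gcd(a, 1372) = 1, so its order is φ(1372). φ is multiplicative, with φ(p^e) = p^e − p^(e−1). Factorise 1372 = 2^2 · 7^3. Then
  φ(1372) = (2^2 − 2^1) · (7^3 − 7^2) = 2 · 294 = 588.
Thus |(Z/1372Z)^*| = 588.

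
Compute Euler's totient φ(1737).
φ is multiplicative, with φ(p^e) = p^e − p^(e−1). Factorise 1737 = 3^2 · 193. Then
  φ(1737) = (3^2 − 3^1) · (193 − 1) = 6 · 192 = 1152.

Final answer: φ(1737) = 1152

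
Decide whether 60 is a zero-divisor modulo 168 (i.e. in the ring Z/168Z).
YES

gcd(60, 168) = 12 > 1, so 60 is not a unit in Z/168Z. In Z/nZ every nonzero non-unit is a zero-divisor: explicitly, take b = 168/gcd = 14 ≠ 0 (mod 168); then 60·14 = 840 = 5·168, i.e. 60·14 ≡ 0 (mod 168). So 60 is a zero-divisor.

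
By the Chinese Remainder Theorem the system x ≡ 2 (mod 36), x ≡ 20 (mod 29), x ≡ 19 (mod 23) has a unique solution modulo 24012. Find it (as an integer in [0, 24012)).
The moduli 36, 29, 23 are pairwise coprime, so by the CRT there is a unique solution mod 36·29·23 = 24012.
Solve by successive substitution. Start with x ≡ 2 (mod 36).
  Combine with x ≡ 20 (mod 29): write x = 2 + 36·t and require 2 + 36·t ≡ 20 (mod 29), i.e. 36·t ≡ 20 − 2 ≡ 18 (mod 29). Since 36^(−1) ≡ 25 (mod 29) (36 ≡ 7 (mod 29)), t ≡ 25·18 ≡ 15 (mod 29). So x ≡ 2 + 36·15 = 542 (mod 1044).
  Combine with x ≡ 19 (mod 23): write x = 542 + 1044·t and require 542 + 1044·t ≡ 19 (mod 23), i.e. 1044·t ≡ 19 − 542 ≡ 6 (mod 23). Since 1044^(−1) ≡ 18 (mod 23) (1044 ≡ 9 (mod 23)), t ≡ 18·6 ≡ 16 (mod 23). So x ≡ 542 + 1044·16 = 17246 (mod 24012).
Unique solution in [0, 24012): x = 17246.

Final answer: x ≡ 17246 (mod 24012); the representative in [0, 24012) is 17246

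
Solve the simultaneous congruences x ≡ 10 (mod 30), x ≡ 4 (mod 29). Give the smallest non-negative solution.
x ≡ 700 (mod 870); the representative in [0, 870) is 700

The moduli 30, 29 are pairwise coprime, so by the CRT there is a unique solution mod 30·29 = 870.
Solve by successive substitution. Start with x ≡ 10 (mod 30).
  Combine with x ≡ 4 (mod 29): write x = 10 + 30·t and require 10 + 30·t ≡ 4 (mod 29), i.e. 30·t ≡ 4 − 10 ≡ 23 (mod 29). Since 30^(−1) ≡ 1 (mod 29) (30 ≡ 1 (mod 29)), t ≡ 1·23 ≡ 23 (mod 29). So x ≡ 10 + 30·23 = 700 (mod 870).
Unique solution in [0, 870): x = 700.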